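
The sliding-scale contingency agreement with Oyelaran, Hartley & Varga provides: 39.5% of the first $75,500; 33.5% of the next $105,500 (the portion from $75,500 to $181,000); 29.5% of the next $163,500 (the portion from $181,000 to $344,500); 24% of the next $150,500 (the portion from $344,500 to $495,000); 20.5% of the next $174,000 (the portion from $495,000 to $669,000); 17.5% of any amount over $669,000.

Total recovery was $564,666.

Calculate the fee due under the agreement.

First $75,500 at 39.5% = $29,822.50
Next $105,500 at 33.5% = $35,342.50
Next $163,500 at 29.5% = $48,232.50
Next $150,500 at 24% = $36,120.00
Remaining $69,666 at 20.5% = $14,281.53
Fee: $29,822.50 + $35,342.50 + $48,232.50 + $36,120.00 + $14,281.53 = $163,799.03

$163,799.03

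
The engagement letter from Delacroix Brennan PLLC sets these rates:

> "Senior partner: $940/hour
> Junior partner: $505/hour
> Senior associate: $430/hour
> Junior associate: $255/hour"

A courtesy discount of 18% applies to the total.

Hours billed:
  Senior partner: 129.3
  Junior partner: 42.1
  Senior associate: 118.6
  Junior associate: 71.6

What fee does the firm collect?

$173,887.97

Senior partner: 129.3 × $940 = $121,542.00
Junior partner: 42.1 × $505 = $21,260.50
Senior associate: 118.6 × $430 = $50,998.00
Junior associate: 71.6 × $255 = $18,258.00
Subtotal: $212,058.50
Less 18% discount: −$38,170.53
Total: $212,058.50 − $38,170.53 = $173,887.97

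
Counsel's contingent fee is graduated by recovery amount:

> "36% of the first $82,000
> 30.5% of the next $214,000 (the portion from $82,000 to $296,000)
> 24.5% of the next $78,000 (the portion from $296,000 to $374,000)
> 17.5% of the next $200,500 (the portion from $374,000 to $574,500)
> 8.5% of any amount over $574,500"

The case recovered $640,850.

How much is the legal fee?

First $82,000 at 36% = $29,520.00
Next $214,000 at 30.5% = $65,270.00
Next $78,000 at 24.5% = $19,110.00
Next $200,500 at 17.5% = $35,087.50
Remaining $66,350 at 8.5% = $5,639.75
Fee: $29,520.00 + $65,270.00 + $19,110.00 + $35,087.50 + $5,639.75 = $154,627.25

$154,627.25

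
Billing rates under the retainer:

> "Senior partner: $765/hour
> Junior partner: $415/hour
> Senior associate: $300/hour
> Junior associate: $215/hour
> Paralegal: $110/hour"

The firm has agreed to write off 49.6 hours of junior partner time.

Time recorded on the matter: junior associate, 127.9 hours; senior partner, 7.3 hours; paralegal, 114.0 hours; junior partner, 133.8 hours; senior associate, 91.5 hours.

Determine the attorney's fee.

Senior partner: 7.3 × $765 = $5,584.50
Junior partner: 133.8 × $415 = $55,527.00
Senior associate: 91.5 × $300 = $27,450.00
Junior associate: 127.9 × $215 = $27,498.50
Paralegal: 114.0 × $110 = $12,540.00
Subtotal: $128,600.00
Write-off: 49.6 × $415 = $20,584.00
Total: $128,600.00 − $20,584.00 = $108,016.00

$108,016.00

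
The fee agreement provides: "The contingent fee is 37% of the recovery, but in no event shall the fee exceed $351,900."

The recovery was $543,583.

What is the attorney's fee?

37% of $543,583 = $201,125.71
That is under the $351,900 cap.

$201,125.71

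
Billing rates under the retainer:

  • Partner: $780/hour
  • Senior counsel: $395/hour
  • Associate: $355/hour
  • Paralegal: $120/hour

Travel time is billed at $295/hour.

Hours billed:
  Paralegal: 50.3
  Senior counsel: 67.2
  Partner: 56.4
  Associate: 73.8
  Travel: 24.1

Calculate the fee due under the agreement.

$109,880.50

Partner: 56.4 × $780 = $43,992.00
Senior counsel: 67.2 × $395 = $26,544.00
Associate: 73.8 × $355 = $26,199.00
Paralegal: 50.3 × $120 = $6,036.00
Subtotal: $43,992.00 + $26,544.00 + $26,199.00 + $6,036.00 = $102,771.00
Travel: 24.1 × $295 = $7,109.50
Total: $102,771.00 + $7,109.50 = $109,880.50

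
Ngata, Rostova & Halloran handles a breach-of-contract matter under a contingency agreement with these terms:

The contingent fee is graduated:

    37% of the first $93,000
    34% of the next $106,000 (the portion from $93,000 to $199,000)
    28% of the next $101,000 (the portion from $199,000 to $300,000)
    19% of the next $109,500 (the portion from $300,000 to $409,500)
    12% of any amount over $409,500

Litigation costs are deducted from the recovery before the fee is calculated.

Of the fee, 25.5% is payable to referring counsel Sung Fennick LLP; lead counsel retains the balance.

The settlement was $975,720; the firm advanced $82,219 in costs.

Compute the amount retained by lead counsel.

Fee base (net of costs): $975,720 − $82,219 = $893,501
First $93,000 at 37% = $34,410.00
Next $106,000 at 34% = $36,040.00
Next $101,000 at 28% = $28,280.00
Next $109,500 at 19% = $20,805.00
Remaining $484,001 at 12% = $58,080.12
Fee: $34,410.00 + $36,040.00 + $28,280.00 + $20,805.00 + $58,080.12 = $177,615.12
Referral share: 25.5% of $177,615.12 = $45,291.86; lead counsel retains $177,615.12 − $45,291.86 = $132,323.26.

$132,323.26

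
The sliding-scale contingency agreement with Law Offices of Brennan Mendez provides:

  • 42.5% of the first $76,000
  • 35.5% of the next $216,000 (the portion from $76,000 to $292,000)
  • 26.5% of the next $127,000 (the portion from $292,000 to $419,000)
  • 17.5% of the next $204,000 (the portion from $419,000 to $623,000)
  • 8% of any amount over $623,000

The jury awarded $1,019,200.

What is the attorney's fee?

$210,031.00

First $76,000 at 42.5% = $32,300.00
Next $216,000 at 35.5% = $76,680.00
Next $127,000 at 26.5% = $33,655.00
Next $204,000 at 17.5% = $35,700.00
Remaining $396,200 at 8% = $31,696.00
Fee: $32,300.00 + $76,680.00 + $33,655.00 + $35,700.00 + $31,696.00 = $210,031.00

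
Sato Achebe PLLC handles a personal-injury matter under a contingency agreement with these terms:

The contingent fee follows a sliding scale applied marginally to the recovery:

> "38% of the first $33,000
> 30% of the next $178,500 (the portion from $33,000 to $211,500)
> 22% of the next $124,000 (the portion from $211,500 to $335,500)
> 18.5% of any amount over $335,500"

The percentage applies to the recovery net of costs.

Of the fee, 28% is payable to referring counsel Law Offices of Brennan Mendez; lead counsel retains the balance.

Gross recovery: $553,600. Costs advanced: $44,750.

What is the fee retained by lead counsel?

Fee base (net of costs): $553,600 − $44,750 = $508,850
First $33,000 at 38% = $12,540.00
Next $178,500 at 30% = $53,550.00
Next $124,000 at 22% = $27,280.00
Remaining $173,350 at 18.5% = $32,069.75
Fee: $12,540.00 + $53,550.00 + $27,280.00 + $32,069.75 = $125,439.75
Referral share: 28% of $125,439.75 = $35,123.13; lead counsel retains $125,439.75 − $35,123.13 = $90,316.62.

$90,316.62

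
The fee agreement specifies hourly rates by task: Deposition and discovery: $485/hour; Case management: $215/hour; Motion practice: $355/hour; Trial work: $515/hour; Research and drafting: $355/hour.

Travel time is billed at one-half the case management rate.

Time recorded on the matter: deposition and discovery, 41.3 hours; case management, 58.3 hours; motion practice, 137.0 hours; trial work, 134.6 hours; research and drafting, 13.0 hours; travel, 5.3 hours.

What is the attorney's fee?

Deposition and discovery: 41.3 × $485 = $20,030.50
Case management: 58.3 × $215 = $12,534.50
Motion practice: 137.0 × $355 = $48,635.00
Trial work: 134.6 × $515 = $69,319.00
Research and drafting: 13.0 × $355 = $4,615.00
Subtotal: $20,030.50 + $12,534.50 + $48,635.00 + $69,319.00 + $4,615.00 = $155,134.00
Travel: 5.3 × ($215 ÷ 2) = 5.3 × $107.50 = $569.75
Total: $155,134.00 + $569.75 = $155,703.75

$155,703.75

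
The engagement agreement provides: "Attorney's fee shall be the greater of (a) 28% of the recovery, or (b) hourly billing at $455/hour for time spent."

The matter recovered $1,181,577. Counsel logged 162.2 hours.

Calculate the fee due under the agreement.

(a) 28% of $1,181,577 = $330,841.56
(b) 162.2 × $455 = $73,801.00
The greater is (a): $330,841.56.

$330,841.56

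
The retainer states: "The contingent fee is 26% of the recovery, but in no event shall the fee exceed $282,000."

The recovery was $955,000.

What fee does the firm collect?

$248,300.00

26% of $955,000 = $248,300.00
That is under the $282,000 cap.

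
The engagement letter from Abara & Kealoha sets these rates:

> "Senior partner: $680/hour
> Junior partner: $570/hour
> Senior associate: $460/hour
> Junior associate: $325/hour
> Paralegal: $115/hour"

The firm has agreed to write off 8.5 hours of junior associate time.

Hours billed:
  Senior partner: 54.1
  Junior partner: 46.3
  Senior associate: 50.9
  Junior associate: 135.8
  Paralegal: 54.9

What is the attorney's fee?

Senior partner: 54.1 × $680 = $36,788.00
Junior partner: 46.3 × $570 = $26,391.00
Senior associate: 50.9 × $460 = $23,414.00
Junior associate: 135.8 × $325 = $44,135.00
Paralegal: 54.9 × $115 = $6,313.50
Subtotal: $137,041.50
Write-off: 8.5 × $325 = $2,762.50
Total: $137,041.50 − $2,762.50 = $134,279.00

$134,279.00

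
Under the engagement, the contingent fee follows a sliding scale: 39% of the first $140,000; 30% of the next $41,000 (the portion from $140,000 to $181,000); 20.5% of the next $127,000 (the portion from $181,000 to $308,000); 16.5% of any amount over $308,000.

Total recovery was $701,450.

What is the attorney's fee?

$157,854.25

First $140,000 at 39% = $54,600.00
Next $41,000 at 30% = $12,300.00
Next $127,000 at 20.5% = $26,035.00
Remaining $393,450 at 16.5% = $64,919.25
Fee: $54,600.00 + $12,300.00 + $26,035.00 + $64,919.25 = $157,854.25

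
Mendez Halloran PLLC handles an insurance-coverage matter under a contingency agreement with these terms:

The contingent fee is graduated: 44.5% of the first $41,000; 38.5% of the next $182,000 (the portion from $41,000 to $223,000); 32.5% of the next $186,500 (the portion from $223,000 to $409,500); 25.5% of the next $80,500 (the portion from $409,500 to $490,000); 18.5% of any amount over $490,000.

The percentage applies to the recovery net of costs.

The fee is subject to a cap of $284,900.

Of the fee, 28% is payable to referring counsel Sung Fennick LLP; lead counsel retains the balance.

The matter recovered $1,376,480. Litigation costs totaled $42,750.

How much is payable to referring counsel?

$79,772.00

Fee base (net of costs): $1,376,480 − $42,750 = $1,333,730
First $41,000 at 44.5% = $18,245.00
Next $182,000 at 38.5% = $70,070.00
Next $186,500 at 32.5% = $60,612.50
Next $80,500 at 25.5% = $20,527.50
Remaining $843,730 at 18.5% = $156,090.05
Fee: $18,245.00 + $70,070.00 + $60,612.50 + $20,527.50 + $156,090.05 = $325,545.05
$325,545.05 exceeds the $284,900 cap, so the fee is capped at $284,900.00.
Referral share: 28% of $284,900.00 = $79,772.00; lead counsel retains $284,900.00 − $79,772.00 = $205,128.00.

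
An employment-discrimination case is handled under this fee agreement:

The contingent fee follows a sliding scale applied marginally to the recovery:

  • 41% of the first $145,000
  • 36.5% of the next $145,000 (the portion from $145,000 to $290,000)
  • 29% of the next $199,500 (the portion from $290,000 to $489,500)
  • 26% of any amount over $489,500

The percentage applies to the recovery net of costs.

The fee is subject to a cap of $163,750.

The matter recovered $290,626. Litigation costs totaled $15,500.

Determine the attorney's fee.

$106,945.99

Fee base (net of costs): $290,626 − $15,500 = $275,126
First $145,000 at 41% = $59,450.00
Remaining $130,126 at 36.5% = $47,495.99
Fee: $59,450.00 + $47,495.99 = $106,945.99
$106,945.99 is under the $163,750 cap.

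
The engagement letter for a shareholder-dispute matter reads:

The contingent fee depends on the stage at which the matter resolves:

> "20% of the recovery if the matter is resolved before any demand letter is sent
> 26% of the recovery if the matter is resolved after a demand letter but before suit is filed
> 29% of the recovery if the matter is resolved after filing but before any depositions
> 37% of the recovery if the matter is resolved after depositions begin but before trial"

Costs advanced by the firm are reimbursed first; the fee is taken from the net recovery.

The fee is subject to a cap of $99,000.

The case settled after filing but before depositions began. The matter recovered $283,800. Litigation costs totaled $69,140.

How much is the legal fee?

$62,251.40

Fee base (net of costs): $283,800 − $69,140 = $214,660
The matter settled after filing but before depositions began, so the 29% rate applies.
$214,660 × 29% = $62,251.40
$62,251.40 is under the $99,000 cap.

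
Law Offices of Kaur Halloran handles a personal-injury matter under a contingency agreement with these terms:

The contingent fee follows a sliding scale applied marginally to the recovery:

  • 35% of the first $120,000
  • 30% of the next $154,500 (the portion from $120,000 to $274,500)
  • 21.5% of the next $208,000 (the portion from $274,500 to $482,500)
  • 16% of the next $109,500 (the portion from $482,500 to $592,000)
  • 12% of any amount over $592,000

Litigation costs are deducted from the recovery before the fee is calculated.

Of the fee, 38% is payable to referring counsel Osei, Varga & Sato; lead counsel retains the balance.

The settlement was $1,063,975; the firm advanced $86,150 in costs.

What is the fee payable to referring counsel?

Fee base (net of costs): $1,063,975 − $86,150 = $977,825
First $120,000 at 35% = $42,000.00
Next $154,500 at 30% = $46,350.00
Next $208,000 at 21.5% = $44,720.00
Next $109,500 at 16% = $17,520.00
Remaining $385,825 at 12% = $46,299.00
Fee: $42,000.00 + $46,350.00 + $44,720.00 + $17,520.00 + $46,299.00 = $196,889.00
Referral share: 38% of $196,889.00 = $74,817.82; lead counsel retains $196,889.00 − $74,817.82 = $122,071.18.

$74,817.82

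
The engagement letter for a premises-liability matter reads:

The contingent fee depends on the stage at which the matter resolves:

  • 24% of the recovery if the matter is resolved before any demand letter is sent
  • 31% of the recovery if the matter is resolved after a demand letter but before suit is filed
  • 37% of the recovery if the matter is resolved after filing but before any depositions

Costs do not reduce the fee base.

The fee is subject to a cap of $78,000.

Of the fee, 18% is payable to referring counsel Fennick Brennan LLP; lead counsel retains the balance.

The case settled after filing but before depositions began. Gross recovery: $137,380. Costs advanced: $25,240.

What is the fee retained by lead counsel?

Fee base is the gross recovery, $137,380; costs are reimbursed separately.
The matter settled after filing but before depositions began, so the 37% rate applies.
$137,380 × 37% = $50,830.60
$50,830.60 is under the $78,000 cap.
Referral share: 18% of $50,830.60 = $9,149.51; lead counsel retains $50,830.60 − $9,149.51 = $41,681.09.

$41,681.09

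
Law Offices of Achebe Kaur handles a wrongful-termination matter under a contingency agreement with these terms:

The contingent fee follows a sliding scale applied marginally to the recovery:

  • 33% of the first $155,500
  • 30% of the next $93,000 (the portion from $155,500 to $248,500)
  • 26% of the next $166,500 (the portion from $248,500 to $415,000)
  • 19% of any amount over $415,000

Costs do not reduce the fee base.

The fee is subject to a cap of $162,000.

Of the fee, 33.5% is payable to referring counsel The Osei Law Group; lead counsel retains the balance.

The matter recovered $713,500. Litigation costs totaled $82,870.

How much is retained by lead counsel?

Fee base is the gross recovery, $713,500; costs are reimbursed separately.
First $155,500 at 33% = $51,315.00
Next $93,000 at 30% = $27,900.00
Next $166,500 at 26% = $43,290.00
Remaining $298,500 at 19% = $56,715.00
Fee: $51,315.00 + $27,900.00 + $43,290.00 + $56,715.00 = $179,220.00
$179,220.00 exceeds the $162,000 cap, so the fee is capped at $162,000.00.
Referral share: 33.5% of $162,000.00 = $54,270.00; lead counsel retains $162,000.00 − $54,270.00 = $107,730.00.

$107,730.00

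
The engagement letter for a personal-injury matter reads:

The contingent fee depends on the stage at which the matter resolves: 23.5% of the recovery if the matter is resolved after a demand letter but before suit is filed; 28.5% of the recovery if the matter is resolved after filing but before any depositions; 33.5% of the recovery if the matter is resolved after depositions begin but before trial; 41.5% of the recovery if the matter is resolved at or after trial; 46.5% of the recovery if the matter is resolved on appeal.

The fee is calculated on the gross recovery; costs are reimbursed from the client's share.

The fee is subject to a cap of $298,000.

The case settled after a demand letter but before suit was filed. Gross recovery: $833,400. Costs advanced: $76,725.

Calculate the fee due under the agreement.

Fee base is the gross recovery, $833,400; costs are reimbursed separately.
The matter settled after a demand letter but before suit was filed, so the 23.5% rate applies.
$833,400 × 23.5% = $195,849.00
$195,849.00 is under the $298,000 cap.

$195,849.00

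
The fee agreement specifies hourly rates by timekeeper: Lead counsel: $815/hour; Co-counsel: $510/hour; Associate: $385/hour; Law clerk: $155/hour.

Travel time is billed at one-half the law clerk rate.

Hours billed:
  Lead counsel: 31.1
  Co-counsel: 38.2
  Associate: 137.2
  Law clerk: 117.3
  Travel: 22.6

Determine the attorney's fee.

Lead counsel: 31.1 × $815 = $25,346.50
Co-counsel: 38.2 × $510 = $19,482.00
Associate: 137.2 × $385 = $52,822.00
Law clerk: 117.3 × $155 = $18,181.50
Subtotal: $25,346.50 + $19,482.00 + $52,822.00 + $18,181.50 = $115,832.00
Travel: 22.6 × ($155 ÷ 2) = 22.6 × $77.50 = $1,751.50
Total: $115,832.00 + $1,751.50 = $117,583.50

$117,583.50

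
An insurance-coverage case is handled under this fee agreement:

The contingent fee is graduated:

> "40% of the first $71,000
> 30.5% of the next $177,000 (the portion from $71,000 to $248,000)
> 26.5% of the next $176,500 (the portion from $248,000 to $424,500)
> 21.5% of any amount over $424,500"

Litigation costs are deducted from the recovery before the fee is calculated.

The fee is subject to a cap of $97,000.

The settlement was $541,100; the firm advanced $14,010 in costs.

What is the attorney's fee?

Fee base (net of costs): $541,100 − $14,010 = $527,090
First $71,000 at 40% = $28,400.00
Next $177,000 at 30.5% = $53,985.00
Next $176,500 at 26.5% = $46,772.50
Remaining $102,590 at 21.5% = $22,056.85
Fee: $28,400.00 + $53,985.00 + $46,772.50 + $22,056.85 = $151,214.35
$151,214.35 exceeds the $97,000 cap, so the fee is capped at $97,000.00.

$97,000.00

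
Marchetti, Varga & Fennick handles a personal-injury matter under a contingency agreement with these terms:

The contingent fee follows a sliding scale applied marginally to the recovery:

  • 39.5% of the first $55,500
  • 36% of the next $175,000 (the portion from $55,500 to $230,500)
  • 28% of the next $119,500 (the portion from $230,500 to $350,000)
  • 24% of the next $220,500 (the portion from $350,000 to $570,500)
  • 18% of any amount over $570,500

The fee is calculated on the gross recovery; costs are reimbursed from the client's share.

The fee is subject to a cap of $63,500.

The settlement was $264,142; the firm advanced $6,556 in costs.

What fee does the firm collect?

Fee base is the gross recovery, $264,142; costs are reimbursed separately.
First $55,500 at 39.5% = $21,922.50
Next $175,000 at 36% = $63,000.00
Remaining $33,642 at 28% = $9,419.76
Fee: $21,922.50 + $63,000.00 + $9,419.76 = $94,342.26
$94,342.26 exceeds the $63,500 cap, so the fee is capped at $63,500.00.

$63,500.00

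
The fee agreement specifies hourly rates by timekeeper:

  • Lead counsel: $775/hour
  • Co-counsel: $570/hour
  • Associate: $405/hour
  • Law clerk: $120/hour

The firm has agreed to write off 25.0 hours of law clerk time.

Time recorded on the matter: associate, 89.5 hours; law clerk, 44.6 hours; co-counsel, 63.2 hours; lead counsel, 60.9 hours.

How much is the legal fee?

$121,821.00

Lead counsel: 60.9 × $775 = $47,197.50
Co-counsel: 63.2 × $570 = $36,024.00
Associate: 89.5 × $405 = $36,247.50
Law clerk: 44.6 × $120 = $5,352.00
Subtotal: $124,821.00
Write-off: 25.0 × $120 = $3,000.00
Total: $124,821.00 − $3,000.00 = $121,821.00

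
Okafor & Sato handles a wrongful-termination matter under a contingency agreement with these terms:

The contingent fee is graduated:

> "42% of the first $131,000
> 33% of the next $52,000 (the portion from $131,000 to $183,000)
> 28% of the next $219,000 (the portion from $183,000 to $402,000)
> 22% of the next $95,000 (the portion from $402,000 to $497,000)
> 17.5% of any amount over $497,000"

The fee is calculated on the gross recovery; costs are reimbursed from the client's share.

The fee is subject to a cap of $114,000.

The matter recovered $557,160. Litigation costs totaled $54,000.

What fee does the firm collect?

Fee base is the gross recovery, $557,160; costs are reimbursed separately.
First $131,000 at 42% = $55,020.00
Next $52,000 at 33% = $17,160.00
Next $219,000 at 28% = $61,320.00
Next $95,000 at 22% = $20,900.00
Remaining $60,160 at 17.5% = $10,528.00
Fee: $55,020.00 + $17,160.00 + $61,320.00 + $20,900.00 + $10,528.00 = $164,928.00
$164,928.00 exceeds the $114,000 cap, so the fee is capped at $114,000.00.

$114,000.00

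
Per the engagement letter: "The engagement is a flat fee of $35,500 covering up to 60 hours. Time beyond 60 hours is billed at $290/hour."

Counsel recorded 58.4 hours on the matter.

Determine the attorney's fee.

$35,500.00

58.4 hours is within the 60-hour scope; only the flat fee applies.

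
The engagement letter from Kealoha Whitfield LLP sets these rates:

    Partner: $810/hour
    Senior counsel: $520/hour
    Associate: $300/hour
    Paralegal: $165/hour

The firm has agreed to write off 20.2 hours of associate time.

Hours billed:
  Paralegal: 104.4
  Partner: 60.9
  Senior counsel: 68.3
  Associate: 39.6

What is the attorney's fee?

Partner: 60.9 × $810 = $49,329.00
Senior counsel: 68.3 × $520 = $35,516.00
Associate: 39.6 × $300 = $11,880.00
Paralegal: 104.4 × $165 = $17,226.00
Subtotal: $113,951.00
Write-off: 20.2 × $300 = $6,060.00
Total: $113,951.00 − $6,060.00 = $107,891.00

$107,891.00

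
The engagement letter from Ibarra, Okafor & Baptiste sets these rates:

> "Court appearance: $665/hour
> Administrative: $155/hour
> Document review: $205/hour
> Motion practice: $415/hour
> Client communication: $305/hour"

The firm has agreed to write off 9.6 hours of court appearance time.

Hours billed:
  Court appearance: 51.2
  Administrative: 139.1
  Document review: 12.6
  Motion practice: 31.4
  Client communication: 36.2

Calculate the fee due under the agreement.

Court appearance: 51.2 × $665 = $34,048.00
Administrative: 139.1 × $155 = $21,560.50
Document review: 12.6 × $205 = $2,583.00
Motion practice: 31.4 × $415 = $13,031.00
Client communication: 36.2 × $305 = $11,041.00
Subtotal: $82,263.50
Write-off: 9.6 × $665 = $6,384.00
Total: $82,263.50 − $6,384.00 = $75,879.50

$75,879.50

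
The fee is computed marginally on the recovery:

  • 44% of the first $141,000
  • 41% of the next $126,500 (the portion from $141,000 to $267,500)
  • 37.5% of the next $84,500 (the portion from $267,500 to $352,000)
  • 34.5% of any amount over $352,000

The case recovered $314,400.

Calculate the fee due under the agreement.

First $141,000 at 44% = $62,040.00
Next $126,500 at 41% = $51,865.00
Remaining $46,900 at 37.5% = $17,587.50
Fee: $62,040.00 + $51,865.00 + $17,587.50 = $131,492.50

$131,492.50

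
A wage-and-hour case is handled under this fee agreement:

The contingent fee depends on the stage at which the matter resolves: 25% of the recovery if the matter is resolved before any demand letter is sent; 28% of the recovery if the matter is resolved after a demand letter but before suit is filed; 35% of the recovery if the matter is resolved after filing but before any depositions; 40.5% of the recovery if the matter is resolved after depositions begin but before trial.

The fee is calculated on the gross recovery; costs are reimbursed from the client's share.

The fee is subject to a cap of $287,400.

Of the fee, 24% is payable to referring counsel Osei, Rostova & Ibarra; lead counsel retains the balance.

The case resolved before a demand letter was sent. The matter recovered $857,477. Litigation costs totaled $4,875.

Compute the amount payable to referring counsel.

Fee base is the gross recovery, $857,477; costs are reimbursed separately.
The matter resolved before a demand letter was sent, so the 25% rate applies.
$857,477 × 25% = $214,369.25
$214,369.25 is under the $287,400 cap.
Referral share: 24% of $214,369.25 = $51,448.62; lead counsel retains $214,369.25 − $51,448.62 = $162,920.63.

$51,448.62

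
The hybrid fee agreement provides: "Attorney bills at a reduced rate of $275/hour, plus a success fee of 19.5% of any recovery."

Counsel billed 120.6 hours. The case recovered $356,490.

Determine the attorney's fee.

Hourly: 120.6 × $275 = $33,165.00
Success fee: 19.5% of $356,490 = $69,515.55
Total: $33,165.00 + $69,515.55 = $102,680.55

$102,680.55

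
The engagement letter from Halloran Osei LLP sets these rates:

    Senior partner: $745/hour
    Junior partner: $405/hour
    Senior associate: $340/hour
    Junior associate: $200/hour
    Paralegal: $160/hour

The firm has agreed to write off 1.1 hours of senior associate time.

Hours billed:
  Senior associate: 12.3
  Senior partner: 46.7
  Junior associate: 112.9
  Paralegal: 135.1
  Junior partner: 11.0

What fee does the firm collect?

Senior partner: 46.7 × $745 = $34,791.50
Junior partner: 11.0 × $405 = $4,455.00
Senior associate: 12.3 × $340 = $4,182.00
Junior associate: 112.9 × $200 = $22,580.00
Paralegal: 135.1 × $160 = $21,616.00
Subtotal: $87,624.50
Write-off: 1.1 × $340 = $374.00
Total: $87,624.50 − $374.00 = $87,250.50

$87,250.50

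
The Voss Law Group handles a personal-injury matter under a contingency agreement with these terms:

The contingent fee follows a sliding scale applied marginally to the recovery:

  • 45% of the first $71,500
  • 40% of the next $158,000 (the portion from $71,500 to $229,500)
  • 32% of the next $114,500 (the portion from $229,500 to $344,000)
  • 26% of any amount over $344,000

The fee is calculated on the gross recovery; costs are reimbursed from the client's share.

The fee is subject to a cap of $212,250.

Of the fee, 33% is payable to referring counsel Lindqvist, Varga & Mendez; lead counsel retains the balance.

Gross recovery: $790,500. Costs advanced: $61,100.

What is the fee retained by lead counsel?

Fee base is the gross recovery, $790,500; costs are reimbursed separately.
First $71,500 at 45% = $32,175.00
Next $158,000 at 40% = $63,200.00
Next $114,500 at 32% = $36,640.00
Remaining $446,500 at 26% = $116,090.00
Fee: $32,175.00 + $63,200.00 + $36,640.00 + $116,090.00 = $248,105.00
$248,105.00 exceeds the $212,250 cap, so the fee is capped at $212,250.00.
Referral share: 33% of $212,250.00 = $70,042.50; lead counsel retains $212,250.00 − $70,042.50 = $142,207.50.

$142,207.50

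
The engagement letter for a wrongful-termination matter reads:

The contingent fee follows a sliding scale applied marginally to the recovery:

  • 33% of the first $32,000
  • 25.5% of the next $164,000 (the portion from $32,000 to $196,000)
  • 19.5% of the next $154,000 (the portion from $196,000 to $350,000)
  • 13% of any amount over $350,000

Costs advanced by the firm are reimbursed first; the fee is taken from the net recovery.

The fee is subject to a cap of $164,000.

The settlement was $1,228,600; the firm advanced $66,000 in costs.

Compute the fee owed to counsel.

Fee base (net of costs): $1,228,600 − $66,000 = $1,162,600
First $32,000 at 33% = $10,560.00
Next $164,000 at 25.5% = $41,820.00
Next $154,000 at 19.5% = $30,030.00
Remaining $812,600 at 13% = $105,638.00
Fee: $10,560.00 + $41,820.00 + $30,030.00 + $105,638.00 = $188,048.00
$188,048.00 exceeds the $164,000 cap, so the fee is capped at $164,000.00.

$164,000.00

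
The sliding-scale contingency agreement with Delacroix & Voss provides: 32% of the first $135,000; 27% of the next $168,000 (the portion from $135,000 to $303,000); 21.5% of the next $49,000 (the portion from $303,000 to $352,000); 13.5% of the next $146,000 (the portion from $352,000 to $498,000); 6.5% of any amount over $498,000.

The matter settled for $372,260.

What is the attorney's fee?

$101,830.10

First $135,000 at 32% = $43,200.00
Next $168,000 at 27% = $45,360.00
Next $49,000 at 21.5% = $10,535.00
Remaining $20,260 at 13.5% = $2,735.10
Fee: $43,200.00 + $45,360.00 + $10,535.00 + $2,735.10 = $101,830.10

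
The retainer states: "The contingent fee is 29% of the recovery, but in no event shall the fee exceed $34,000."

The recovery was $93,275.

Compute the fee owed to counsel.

29% of $93,275 = $27,049.75
That is under the $34,000 cap.

$27,049.75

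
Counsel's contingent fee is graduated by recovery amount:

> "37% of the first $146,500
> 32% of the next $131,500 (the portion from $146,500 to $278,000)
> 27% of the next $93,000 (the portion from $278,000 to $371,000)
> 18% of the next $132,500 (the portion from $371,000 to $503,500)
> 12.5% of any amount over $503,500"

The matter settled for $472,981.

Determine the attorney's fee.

First $146,500 at 37% = $54,205.00
Next $131,500 at 32% = $42,080.00
Next $93,000 at 27% = $25,110.00
Remaining $101,981 at 18% = $18,356.58
Fee: $54,205.00 + $42,080.00 + $25,110.00 + $18,356.58 = $139,751.58

$139,751.58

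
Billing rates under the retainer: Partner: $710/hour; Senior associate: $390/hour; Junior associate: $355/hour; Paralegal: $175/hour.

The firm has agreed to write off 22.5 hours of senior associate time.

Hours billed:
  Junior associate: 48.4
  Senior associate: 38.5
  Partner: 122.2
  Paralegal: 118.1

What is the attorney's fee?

$130,851.50

Partner: 122.2 × $710 = $86,762.00
Senior associate: 38.5 × $390 = $15,015.00
Junior associate: 48.4 × $355 = $17,182.00
Paralegal: 118.1 × $175 = $20,667.50
Subtotal: $139,626.50
Write-off: 22.5 × $390 = $8,775.00
Total: $139,626.50 − $8,775.00 = $130,851.50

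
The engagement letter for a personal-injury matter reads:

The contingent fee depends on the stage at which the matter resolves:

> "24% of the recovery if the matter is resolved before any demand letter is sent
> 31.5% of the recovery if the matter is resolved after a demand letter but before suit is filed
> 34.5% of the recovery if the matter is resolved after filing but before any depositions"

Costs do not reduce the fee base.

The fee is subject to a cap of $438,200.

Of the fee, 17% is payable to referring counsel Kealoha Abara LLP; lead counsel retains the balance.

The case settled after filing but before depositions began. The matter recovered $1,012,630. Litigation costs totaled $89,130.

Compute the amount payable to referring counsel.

Fee base is the gross recovery, $1,012,630; costs are reimbursed separately.
The matter settled after filing but before depositions began, so the 34.5% rate applies.
$1,012,630 × 34.5% = $349,357.35
$349,357.35 is under the $438,200 cap.
Referral share: 17% of $349,357.35 = $59,390.75; lead counsel retains $349,357.35 − $59,390.75 = $289,966.60.

$59,390.75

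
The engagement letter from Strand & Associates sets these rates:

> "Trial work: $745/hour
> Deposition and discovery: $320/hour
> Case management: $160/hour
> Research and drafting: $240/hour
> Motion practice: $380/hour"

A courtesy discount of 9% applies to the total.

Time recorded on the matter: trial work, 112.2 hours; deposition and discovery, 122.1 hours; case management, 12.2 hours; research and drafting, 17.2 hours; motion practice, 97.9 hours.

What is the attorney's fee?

Trial work: 112.2 × $745 = $83,589.00
Deposition and discovery: 122.1 × $320 = $39,072.00
Case management: 12.2 × $160 = $1,952.00
Research and drafting: 17.2 × $240 = $4,128.00
Motion practice: 97.9 × $380 = $37,202.00
Subtotal: $165,943.00
Less 9% discount: −$14,934.87
Total: $165,943.00 − $14,934.87 = $151,008.13

$151,008.13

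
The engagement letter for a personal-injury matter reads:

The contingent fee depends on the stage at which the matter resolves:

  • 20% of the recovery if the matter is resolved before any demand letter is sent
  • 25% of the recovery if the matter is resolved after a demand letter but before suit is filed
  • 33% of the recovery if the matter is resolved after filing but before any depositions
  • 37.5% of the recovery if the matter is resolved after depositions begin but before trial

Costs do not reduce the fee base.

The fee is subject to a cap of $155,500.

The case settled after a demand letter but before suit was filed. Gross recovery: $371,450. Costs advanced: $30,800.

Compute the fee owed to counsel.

$92,862.50

Fee base is the gross recovery, $371,450; costs are reimbursed separately.
The matter settled after a demand letter but before suit was filed, so the 25% rate applies.
$371,450 × 25% = $92,862.50
$92,862.50 is under the $155,500 cap.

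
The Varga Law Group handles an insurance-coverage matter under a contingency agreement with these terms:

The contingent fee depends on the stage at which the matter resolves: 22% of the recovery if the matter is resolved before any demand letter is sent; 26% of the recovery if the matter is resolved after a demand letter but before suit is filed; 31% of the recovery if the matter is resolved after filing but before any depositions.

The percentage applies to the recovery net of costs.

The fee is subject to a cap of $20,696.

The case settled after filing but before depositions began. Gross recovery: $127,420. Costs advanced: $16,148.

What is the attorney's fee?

Fee base (net of costs): $127,420 − $16,148 = $111,272
The matter settled after filing but before depositions began, so the 31% rate applies.
$111,272 × 31% = $34,494.32
$34,494.32 exceeds the $20,696 cap, so the fee is capped at $20,696.00.

$20,696.00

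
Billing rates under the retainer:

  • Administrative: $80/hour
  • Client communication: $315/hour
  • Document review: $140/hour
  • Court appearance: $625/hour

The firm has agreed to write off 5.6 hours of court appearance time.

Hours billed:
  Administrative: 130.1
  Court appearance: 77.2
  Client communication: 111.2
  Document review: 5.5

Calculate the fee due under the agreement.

Administrative: 130.1 × $80 = $10,408.00
Client communication: 111.2 × $315 = $35,028.00
Document review: 5.5 × $140 = $770.00
Court appearance: 77.2 × $625 = $48,250.00
Subtotal: $94,456.00
Write-off: 5.6 × $625 = $3,500.00
Total: $94,456.00 − $3,500.00 = $90,956.00

$90,956.00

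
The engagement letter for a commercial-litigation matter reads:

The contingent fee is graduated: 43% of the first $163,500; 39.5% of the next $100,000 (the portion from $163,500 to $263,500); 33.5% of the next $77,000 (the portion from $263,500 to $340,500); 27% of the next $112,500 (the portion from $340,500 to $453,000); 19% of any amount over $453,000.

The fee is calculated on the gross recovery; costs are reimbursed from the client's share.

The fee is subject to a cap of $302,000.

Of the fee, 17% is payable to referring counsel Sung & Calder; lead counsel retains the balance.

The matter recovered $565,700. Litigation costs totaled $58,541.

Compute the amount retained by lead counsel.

$155,532.04

Fee base is the gross recovery, $565,700; costs are reimbursed separately.
First $163,500 at 43% = $70,305.00
Next $100,000 at 39.5% = $39,500.00
Next $77,000 at 33.5% = $25,795.00
Next $112,500 at 27% = $30,375.00
Remaining $112,700 at 19% = $21,413.00
Fee: $70,305.00 + $39,500.00 + $25,795.00 + $30,375.00 + $21,413.00 = $187,388.00
$187,388.00 is under the $302,000 cap.
Referral share: 17% of $187,388.00 = $31,855.96; lead counsel retains $187,388.00 − $31,855.96 = $155,532.04.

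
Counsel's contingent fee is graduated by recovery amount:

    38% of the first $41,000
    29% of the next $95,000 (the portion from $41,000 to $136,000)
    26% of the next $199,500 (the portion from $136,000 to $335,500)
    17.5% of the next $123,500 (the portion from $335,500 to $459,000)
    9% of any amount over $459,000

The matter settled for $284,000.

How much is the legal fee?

$81,610.00

First $41,000 at 38% = $15,580.00
Next $95,000 at 29% = $27,550.00
Remaining $148,000 at 26% = $38,480.00
Fee: $15,580.00 + $27,550.00 + $38,480.00 = $81,610.00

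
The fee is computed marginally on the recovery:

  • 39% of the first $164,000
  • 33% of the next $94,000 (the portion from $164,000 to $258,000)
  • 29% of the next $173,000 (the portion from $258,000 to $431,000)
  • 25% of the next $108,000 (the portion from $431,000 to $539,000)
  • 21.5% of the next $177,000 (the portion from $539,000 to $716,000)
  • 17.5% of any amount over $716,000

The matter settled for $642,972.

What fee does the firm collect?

$194,503.98

First $164,000 at 39% = $63,960.00
Next $94,000 at 33% = $31,020.00
Next $173,000 at 29% = $50,170.00
Next $108,000 at 25% = $27,000.00
Remaining $103,972 at 21.5% = $22,353.98
Fee: $63,960.00 + $31,020.00 + $50,170.00 + $27,000.00 + $22,353.98 = $194,503.98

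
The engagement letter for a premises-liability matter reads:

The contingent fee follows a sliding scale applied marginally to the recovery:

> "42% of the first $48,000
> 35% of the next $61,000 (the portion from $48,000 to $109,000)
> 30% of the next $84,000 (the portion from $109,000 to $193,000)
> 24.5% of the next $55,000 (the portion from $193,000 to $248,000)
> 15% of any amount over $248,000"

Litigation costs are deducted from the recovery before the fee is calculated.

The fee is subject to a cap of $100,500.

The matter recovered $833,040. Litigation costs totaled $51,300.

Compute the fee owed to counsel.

Fee base (net of costs): $833,040 − $51,300 = $781,740
First $48,000 at 42% = $20,160.00
Next $61,000 at 35% = $21,350.00
Next $84,000 at 30% = $25,200.00
Next $55,000 at 24.5% = $13,475.00
Remaining $533,740 at 15% = $80,061.00
Fee: $20,160.00 + $21,350.00 + $25,200.00 + $13,475.00 + $80,061.00 = $160,246.00
$160,246.00 exceeds the $100,500 cap, so the fee is capped at $100,500.00.

$100,500.00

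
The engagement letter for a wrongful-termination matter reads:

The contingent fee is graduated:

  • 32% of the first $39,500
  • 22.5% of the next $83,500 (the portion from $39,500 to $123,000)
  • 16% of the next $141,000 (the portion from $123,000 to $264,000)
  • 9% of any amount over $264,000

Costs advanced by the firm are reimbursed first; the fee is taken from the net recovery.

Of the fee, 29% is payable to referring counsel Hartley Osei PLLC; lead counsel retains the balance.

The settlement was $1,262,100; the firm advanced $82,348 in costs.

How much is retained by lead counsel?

$96,847.68

Fee base (net of costs): $1,262,100 − $82,348 = $1,179,752
First $39,500 at 32% = $12,640.00
Next $83,500 at 22.5% = $18,787.50
Next $141,000 at 16% = $22,560.00
Remaining $915,752 at 9% = $82,417.68
Fee: $12,640.00 + $18,787.50 + $22,560.00 + $82,417.68 = $136,405.18
Referral share: 29% of $136,405.18 = $39,557.50; lead counsel retains $136,405.18 − $39,557.50 = $96,847.68.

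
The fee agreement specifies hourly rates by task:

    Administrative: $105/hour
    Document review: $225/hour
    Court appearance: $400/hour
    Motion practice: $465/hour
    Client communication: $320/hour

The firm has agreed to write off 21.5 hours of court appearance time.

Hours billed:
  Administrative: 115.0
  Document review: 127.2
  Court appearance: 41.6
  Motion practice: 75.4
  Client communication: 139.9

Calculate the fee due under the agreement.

Administrative: 115.0 × $105 = $12,075.00
Document review: 127.2 × $225 = $28,620.00
Court appearance: 41.6 × $400 = $16,640.00
Motion practice: 75.4 × $465 = $35,061.00
Client communication: 139.9 × $320 = $44,768.00
Subtotal: $137,164.00
Write-off: 21.5 × $400 = $8,600.00
Total: $137,164.00 − $8,600.00 = $128,564.00

$128,564.00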